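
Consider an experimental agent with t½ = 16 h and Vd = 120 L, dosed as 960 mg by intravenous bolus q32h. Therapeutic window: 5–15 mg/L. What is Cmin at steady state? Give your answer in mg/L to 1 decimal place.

τ = 32 h = 2 half-lives, so f = (1/2)^2 = 0.25.
Accumulation ratio R = 1/(1 − f) = 1/0.75 = 4/3.
Single-dose peak C₀ = D/Vd = 960/120 = 8 mg/L.
Steady-state peak Cmax,ss = C₀·R = 8 × 4/3 ≈ 10.667 mg/L.
Steady-state trough Cmin,ss = Cmax,ss·f ≈ 10.667 × 0.25 ≈ 2.667 mg/L.
Trough 2.7 mg/L vs MEC 5 mg/L: subtherapeutic.

2.7 mg/L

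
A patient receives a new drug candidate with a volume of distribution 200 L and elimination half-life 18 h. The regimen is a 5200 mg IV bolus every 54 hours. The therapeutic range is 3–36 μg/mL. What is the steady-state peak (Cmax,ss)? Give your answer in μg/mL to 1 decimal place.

29.7 μg/mL

The dosing interval is 3 half-lives, so f = 2^(−3) = 0.125.
At steady state, R = 1/(1 − 0.125) = 8/7.
Single-dose peak C₀ = D/Vd = 5200/200 = 26 μg/mL.
Steady-state peak Cmax,ss = C₀·R = 26 × 8/7 ≈ 29.714 μg/mL.
Peak 29.7 μg/mL vs MTC 36 μg/mL: below toxic threshold.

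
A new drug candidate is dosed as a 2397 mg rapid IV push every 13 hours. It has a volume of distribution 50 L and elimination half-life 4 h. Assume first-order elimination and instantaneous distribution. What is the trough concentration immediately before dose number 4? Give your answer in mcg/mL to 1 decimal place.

5.6 mcg/mL

f = (1/2)^(τ/t½) = (1/2)^(13/4) ≈ 0.1051.
C₀ = D/Vd = 2397/50 ≈ 47.940 mcg/mL.
Before the 4th dose, 3 doses have been given. Superposition: Cmin = C₀·(f + f² + … + f^3).
≈ 47.940 × (0.1051 + 0.0110 + 0.0012) ≈ 47.940 × 0.1173 ≈ 5.623 mcg/mL.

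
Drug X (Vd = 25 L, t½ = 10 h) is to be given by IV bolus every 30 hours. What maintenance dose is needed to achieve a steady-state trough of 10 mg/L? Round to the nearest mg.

τ/t½ = 30/10 ≈ 3, so f = (1/2)^(30/10) ≈ 0.125000.
Cmin,ss = (D/Vd)·f/(1−f), so D = Cmin,ss·Vd·(1−f)/f.
D = 10 × 25 × (1−f)/f ≈ 10 × 25 × 7.00000 ≈ 1750.00 mg.

1750 mg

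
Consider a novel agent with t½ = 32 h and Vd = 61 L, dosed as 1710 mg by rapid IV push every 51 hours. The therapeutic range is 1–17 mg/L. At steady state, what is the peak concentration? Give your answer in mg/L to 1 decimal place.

k = ln2/t½ = ln2/32 ≈ 0.021661 h⁻¹; fraction remaining f = e^(−kτ) = e^(−0.021661×51) ≈ 0.3313.
At steady state, accumulation factor R = 1/(1 − e^(−kτ)) ≈ 1.4954.
Each bolus raises the concentration by D/Vd = 1710/61 ≈ 28.033 mg/L.
Steady-state peak Cmax,ss = C₀·R ≈ 28.033 × 1.4954 ≈ 41.921 mg/L.
Peak 41.9 mg/L vs MTC 17 mg/L: exceeds toxic threshold.

41.9 mg/L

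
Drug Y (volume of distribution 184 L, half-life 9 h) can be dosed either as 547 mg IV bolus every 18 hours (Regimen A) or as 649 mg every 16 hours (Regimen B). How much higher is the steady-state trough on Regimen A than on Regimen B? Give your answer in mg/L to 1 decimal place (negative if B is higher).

-0.5 mg/L

Regimen A: f = (1/2)^(18/9) ≈ 0.2500; Cmin,ss = (547/184)·f/(1−f) ≈ 0.991 mg/L.
Regimen B: f = (1/2)^(16/9) ≈ 0.2916; Cmin,ss = (649/184)·f/(1−f) ≈ 1.452 mg/L.
Difference ≈ 0.991 − 1.452 ≈ -0.461 mg/L.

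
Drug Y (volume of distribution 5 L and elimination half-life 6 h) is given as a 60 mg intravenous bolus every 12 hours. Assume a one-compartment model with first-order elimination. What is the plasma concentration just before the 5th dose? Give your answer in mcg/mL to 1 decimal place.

4.0 mcg/mL

f = (1/2)^(τ/t½) = (1/2)^(12/6) ≈ 0.2500.
C₀ = D/Vd = 60/5 ≈ 12.000 mcg/mL.
Before the 5th dose, 4 doses have been given. Superposition: Cmin = C₀·(f + f² + … + f^4).
≈ 12.000 × (0.2500 + 0.0625 + 0.0156 + 0.0039) ≈ 12.000 × 0.3320 ≈ 3.984 mcg/mL.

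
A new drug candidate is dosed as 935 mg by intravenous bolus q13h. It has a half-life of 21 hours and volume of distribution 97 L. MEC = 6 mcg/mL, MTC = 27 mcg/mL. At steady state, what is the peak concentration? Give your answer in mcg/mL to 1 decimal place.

27.6 mcg/mL

Over one 13-h interval, 13/21 ≈ 0.61905 half-lives elapse, leaving f ≈ 0.6511 of each dose.
At steady state, accumulation factor R = 1/(1 − e^(−kτ)) ≈ 2.8662.
Single-dose peak C₀ = D/Vd = 935/97 ≈ 9.639 mcg/mL.
Steady-state peak Cmax,ss = C₀·R ≈ 9.639 × 2.8662 ≈ 27.627 mcg/mL.
Peak 27.6 mcg/mL vs MTC 27 mcg/mL: exceeds toxic threshold.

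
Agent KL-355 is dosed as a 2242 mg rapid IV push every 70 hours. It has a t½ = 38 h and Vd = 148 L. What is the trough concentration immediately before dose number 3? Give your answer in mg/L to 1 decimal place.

f = (1/2)^(τ/t½) = (1/2)^(70/38) ≈ 0.2789.
C₀ = D/Vd = 2242/148 ≈ 15.149 mg/L.
Before the 3rd dose, 2 doses have been given. Superposition: Cmin = C₀·(f + f²).
≈ 15.149 × (0.2789 + 0.0778) ≈ 15.149 × 0.3567 ≈ 5.404 mg/L.

5.4 mg/L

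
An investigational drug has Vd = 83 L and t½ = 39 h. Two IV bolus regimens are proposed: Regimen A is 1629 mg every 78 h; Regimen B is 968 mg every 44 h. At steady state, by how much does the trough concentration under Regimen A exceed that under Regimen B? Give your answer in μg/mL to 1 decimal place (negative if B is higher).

Regimen A: f = (1/2)^(78/39) ≈ 0.2500; Cmin,ss = (1629/83)·f/(1−f) ≈ 6.542 μg/mL.
Regimen B: f = (1/2)^(44/39) ≈ 0.4575; Cmin,ss = (968/83)·f/(1−f) ≈ 9.835 μg/mL.
Difference ≈ 6.542 − 9.835 ≈ -3.293 μg/mL.

-3.3 μg/mL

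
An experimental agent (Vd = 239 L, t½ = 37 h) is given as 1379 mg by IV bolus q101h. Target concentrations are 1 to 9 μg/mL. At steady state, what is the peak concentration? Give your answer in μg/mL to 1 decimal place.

6.8 μg/mL

Over one 101-h interval, 101/37 ≈ 2.7297 half-lives elapse, leaving f ≈ 0.1508 of each dose.
Accumulation ratio R = 1/(1 − f) ≈ 1/0.8492 ≈ 1.1776.
Single-dose peak C₀ = D/Vd = 1379/239 ≈ 5.770 μg/mL.
Cmax,ss = C₀/(1 − f) ≈ 5.770/0.8492 ≈ 6.795 μg/mL.
Peak 6.8 μg/mL vs MTC 9 μg/mL: below toxic threshold.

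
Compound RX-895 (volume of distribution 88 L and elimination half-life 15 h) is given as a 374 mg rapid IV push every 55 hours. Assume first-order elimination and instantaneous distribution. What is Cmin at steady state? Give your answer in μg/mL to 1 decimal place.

τ/t½ = 55/15 ≈ 3.6667, so fraction remaining f = (1/2)^(55/15) ≈ 0.0787.
At steady state, accumulation factor R = 1/(1 − e^(−kτ)) ≈ 1.0854.
Each bolus raises the concentration by D/Vd = 374/88 ≈ 4.250 μg/mL.
Cmax,ss = C₀/(1 − f) ≈ 4.250/0.9213 ≈ 4.613 μg/mL.
One interval later, Cmin,ss = Cmax,ss·e^(−kτ) ≈ 4.613 × 0.0787 ≈ 0.363 μg/mL.

0.4 μg/mL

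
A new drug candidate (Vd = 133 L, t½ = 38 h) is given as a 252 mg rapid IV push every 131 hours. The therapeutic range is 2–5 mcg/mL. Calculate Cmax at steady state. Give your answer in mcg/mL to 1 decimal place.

τ/t½ = 131/38 ≈ 3.4474, so fraction remaining f = (1/2)^(131/38) ≈ 0.0917.
Accumulation ratio R = 1/(1 − f) ≈ 1/0.9083 ≈ 1.1010.
Single-dose peak C₀ = D/Vd = 252/133 ≈ 1.895 mcg/mL.
Cmax,ss = C₀/(1 − f) ≈ 1.895/0.9083 ≈ 2.086 mcg/mL.
Peak 2.1 mcg/mL vs MTC 5 mcg/mL: below toxic threshold.

2.1 mcg/mL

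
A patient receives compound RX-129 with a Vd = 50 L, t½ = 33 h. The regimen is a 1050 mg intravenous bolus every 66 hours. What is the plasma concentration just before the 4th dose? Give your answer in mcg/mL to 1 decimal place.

f = (1/2)^(τ/t½) = (1/2)^(66/33) ≈ 0.2500.
C₀ = D/Vd = 1050/50 ≈ 21.000 mcg/mL.
Before the 4th dose, 3 doses have been given. Superposition: Cmin = C₀·(f + f² + … + f^3).
≈ 21.000 × (0.2500 + 0.0625 + 0.0156) ≈ 21.000 × 0.3281 ≈ 6.890 mcg/mL.

6.9 mcg/mL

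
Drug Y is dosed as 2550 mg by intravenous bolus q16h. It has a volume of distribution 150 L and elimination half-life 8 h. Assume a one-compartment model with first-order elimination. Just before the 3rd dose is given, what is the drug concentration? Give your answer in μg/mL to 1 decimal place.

5.3 μg/mL

f = (1/2)^(τ/t½) = (1/2)^(16/8) ≈ 0.2500.
C₀ = D/Vd = 2550/150 ≈ 17.000 μg/mL.
Before the 3rd dose, 2 doses have been given. Superposition: Cmin = C₀·(f + f²).
≈ 17.000 × (0.2500 + 0.0625) ≈ 17.000 × 0.3125 ≈ 5.312 μg/mL.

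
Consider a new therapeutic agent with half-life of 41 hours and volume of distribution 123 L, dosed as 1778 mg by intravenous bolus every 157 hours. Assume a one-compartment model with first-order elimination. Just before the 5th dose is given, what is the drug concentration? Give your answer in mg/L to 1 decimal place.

1.1 mg/L

f = (1/2)^(τ/t½) = (1/2)^(157/41) ≈ 0.0704.
C₀ = D/Vd = 1778/123 ≈ 14.455 mg/L.
Before the 5th dose, 4 doses have been given. Superposition: Cmin = C₀·(f + f² + … + f^4).
≈ 14.455 × (0.0704 + 0.0050 + 0.0003 + 0.0000) ≈ 14.455 × 0.0757 ≈ 1.094 mg/L.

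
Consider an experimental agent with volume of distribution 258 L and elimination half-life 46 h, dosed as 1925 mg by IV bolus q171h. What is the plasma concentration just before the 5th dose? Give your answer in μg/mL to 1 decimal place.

0.6 μg/mL

f = (1/2)^(τ/t½) = (1/2)^(171/46) ≈ 0.0760.
C₀ = D/Vd = 1925/258 ≈ 7.461 μg/mL.
Before the 5th dose, 4 doses have been given. Superposition: Cmin = C₀·(f + f² + … + f^4).
≈ 7.461 × (0.0760 + 0.0058 + 0.0004 + 0.0000) ≈ 7.461 × 0.0822 ≈ 0.613 μg/mL.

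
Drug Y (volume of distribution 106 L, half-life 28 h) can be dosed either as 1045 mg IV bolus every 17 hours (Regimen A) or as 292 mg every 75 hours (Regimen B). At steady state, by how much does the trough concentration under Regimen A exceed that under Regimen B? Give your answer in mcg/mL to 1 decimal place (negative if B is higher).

Regimen A: f = (1/2)^(17/28) ≈ 0.6565; Cmin,ss = (1045/106)·f/(1−f) ≈ 18.842 mcg/mL.
Regimen B: f = (1/2)^(75/28) ≈ 0.1562; Cmin,ss = (292/106)·f/(1−f) ≈ 0.510 mcg/mL.
Difference ≈ 18.842 − 0.510 ≈ 18.332 mcg/mL.

18.3 mcg/mL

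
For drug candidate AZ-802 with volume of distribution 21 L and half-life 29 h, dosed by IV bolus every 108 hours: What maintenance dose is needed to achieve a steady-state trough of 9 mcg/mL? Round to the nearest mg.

2309 mg

τ/t½ = 108/29 ≈ 3.7241, so f = (1/2)^(108/29) ≈ 0.075670.
Cmin,ss = (D/Vd)·f/(1−f), so D = Cmin,ss·Vd·(1−f)/f.
D = 9 × 21 × (1−f)/f ≈ 9 × 21 × 12.21528 ≈ 2308.69 mg.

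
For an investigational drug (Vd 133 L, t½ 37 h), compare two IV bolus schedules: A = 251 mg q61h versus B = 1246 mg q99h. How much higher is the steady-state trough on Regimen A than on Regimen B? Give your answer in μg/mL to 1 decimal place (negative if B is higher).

Regimen A: f = (1/2)^(61/37) ≈ 0.3189; Cmin,ss = (251/133)·f/(1−f) ≈ 0.884 μg/mL.
Regimen B: f = (1/2)^(99/37) ≈ 0.1565; Cmin,ss = (1246/133)·f/(1−f) ≈ 1.738 μg/mL.
Difference ≈ 0.884 − 1.738 ≈ -0.854 μg/mL.

-0.9 μg/mL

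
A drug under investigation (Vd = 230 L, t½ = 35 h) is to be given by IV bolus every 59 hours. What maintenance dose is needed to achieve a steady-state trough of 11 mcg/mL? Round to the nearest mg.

τ/t½ = 59/35 ≈ 1.6857, so f = (1/2)^(59/35) ≈ 0.310849.
Cmin,ss = (D/Vd)·f/(1−f), so D = Cmin,ss·Vd·(1−f)/f.
D = 11 × 230 × (1−f)/f ≈ 11 × 230 × 2.21700 ≈ 5609.01 mg.

5609 mg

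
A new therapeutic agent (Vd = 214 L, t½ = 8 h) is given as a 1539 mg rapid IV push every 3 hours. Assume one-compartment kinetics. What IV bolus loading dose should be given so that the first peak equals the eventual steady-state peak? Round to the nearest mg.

f = (1/2)^(3/8) ≈ 0.771105; accumulation ratio R = 1/(1−f) ≈ 4.36882.
Loading dose to hit Cmax,ss on first dose: D_load = D_maint·R ≈ 1539 × 4.36882 ≈ 6723.61 mg.

6724 mg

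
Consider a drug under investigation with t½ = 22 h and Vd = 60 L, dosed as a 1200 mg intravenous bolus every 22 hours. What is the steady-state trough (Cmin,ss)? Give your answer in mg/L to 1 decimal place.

20.0 mg/L

τ = 22 h = 1 half-life, so f = (1/2)^1 = 0.5.
Accumulation ratio R = 1/(1 − f) = 1/0.5 = 2/1.
Single-dose peak C₀ = D/Vd = 1200/60 = 20 mg/L.
Steady-state peak Cmax,ss = C₀·R = 20 × 2/1 ≈ 40.000 mg/L.
Steady-state trough Cmin,ss = Cmax,ss·f ≈ 40.000 × 0.5 ≈ 20.000 mg/L.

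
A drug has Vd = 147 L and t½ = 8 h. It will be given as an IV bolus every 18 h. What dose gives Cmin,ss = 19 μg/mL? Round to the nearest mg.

τ/t½ = 18/8 ≈ 2.25, so f = (1/2)^(18/8) ≈ 0.210224.
Cmin,ss = (D/Vd)·f/(1−f), so D = Cmin,ss·Vd·(1−f)/f.
D = 19 × 147 × (1−f)/f ≈ 19 × 147 × 3.75683 ≈ 10492.83 mg.

10493 mg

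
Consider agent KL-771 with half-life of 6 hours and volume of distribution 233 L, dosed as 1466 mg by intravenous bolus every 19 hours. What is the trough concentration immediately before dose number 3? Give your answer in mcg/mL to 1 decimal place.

f = (1/2)^(τ/t½) = (1/2)^(19/6) ≈ 0.1114.
C₀ = D/Vd = 1466/233 ≈ 6.292 mcg/mL.
Before the 3rd dose, 2 doses have been given. Superposition: Cmin = C₀·(f + f²).
≈ 6.292 × (0.1114 + 0.0124) ≈ 6.292 × 0.1238 ≈ 0.779 mcg/mL.

0.8 mcg/mL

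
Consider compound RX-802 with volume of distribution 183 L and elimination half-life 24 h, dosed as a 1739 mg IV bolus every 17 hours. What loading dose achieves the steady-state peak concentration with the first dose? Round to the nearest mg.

4482 mg

f = (1/2)^(17/24) ≈ 0.612027; accumulation ratio R = 1/(1−f) ≈ 2.57750.
Loading dose to hit Cmax,ss on first dose: D_load = D_maint·R ≈ 1739 × 2.57750 ≈ 4482.27 mg.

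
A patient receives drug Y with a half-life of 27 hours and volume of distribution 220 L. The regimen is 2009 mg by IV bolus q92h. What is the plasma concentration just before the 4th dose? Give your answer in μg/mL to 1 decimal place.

f = (1/2)^(τ/t½) = (1/2)^(92/27) ≈ 0.0942.
C₀ = D/Vd = 2009/220 ≈ 9.132 μg/mL.
Before the 4th dose, 3 doses have been given. Superposition: Cmin = C₀·(f + f² + … + f^3).
≈ 9.132 × (0.0942 + 0.0089 + 0.0008) ≈ 9.132 × 0.1039 ≈ 0.949 μg/mL.

0.9 μg/mL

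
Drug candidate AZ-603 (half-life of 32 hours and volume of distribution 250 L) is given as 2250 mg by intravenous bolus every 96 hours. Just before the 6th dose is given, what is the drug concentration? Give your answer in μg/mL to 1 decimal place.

f = (1/2)^(τ/t½) = (1/2)^(96/32) ≈ 0.1250.
C₀ = D/Vd = 2250/250 ≈ 9.000 μg/mL.
Before the 6th dose, 5 doses have been given. Superposition: Cmin = C₀·(f + f² + … + f^5).
≈ 9.000 × (0.1250 + 0.0156 + 0.0020 + 0.0002 + 0.0000) ≈ 9.000 × 0.1428 ≈ 1.285 μg/mL.

1.3 μg/mL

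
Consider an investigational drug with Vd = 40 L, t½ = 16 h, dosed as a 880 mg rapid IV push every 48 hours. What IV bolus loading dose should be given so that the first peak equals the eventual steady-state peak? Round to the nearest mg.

1006 mg

f = (1/2)^(48/16) ≈ 0.125000; accumulation ratio R = 1/(1−f) ≈ 1.14286.
Loading dose to hit Cmax,ss on first dose: D_load = D_maint·R ≈ 880 × 1.14286 ≈ 1005.72 mg.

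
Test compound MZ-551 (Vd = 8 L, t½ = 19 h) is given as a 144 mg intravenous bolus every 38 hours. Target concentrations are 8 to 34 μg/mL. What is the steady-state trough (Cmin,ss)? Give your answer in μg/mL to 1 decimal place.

The dosing interval is 2 half-lives, so f = 2^(−2) = 0.25.
At steady state, R = 1/(1 − 0.25) = 4/3.
Single-dose peak C₀ = D/Vd = 144/8 = 18 μg/mL.
Steady-state peak Cmax,ss = C₀·R = 18 × 4/3 ≈ 24.000 μg/mL.
Steady-state trough Cmin,ss = Cmax,ss·f ≈ 24.000 × 0.25 ≈ 6.000 μg/mL.
Trough 6.0 μg/mL vs MEC 8 μg/mL: subtherapeutic.

6.0 μg/mL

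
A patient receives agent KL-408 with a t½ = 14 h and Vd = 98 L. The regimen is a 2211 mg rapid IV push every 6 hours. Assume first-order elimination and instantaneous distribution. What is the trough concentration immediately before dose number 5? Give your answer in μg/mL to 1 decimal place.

f = (1/2)^(τ/t½) = (1/2)^(6/14) ≈ 0.7430.
C₀ = D/Vd = 2211/98 ≈ 22.561 μg/mL.
Before the 5th dose, 4 doses have been given. Superposition: Cmin = C₀·(f + f² + … + f^4).
≈ 22.561 × (0.7430 + 0.5520 + 0.4102 + 0.3048) ≈ 22.561 × 2.0100 ≈ 45.348 μg/mL.

45.3 μg/mL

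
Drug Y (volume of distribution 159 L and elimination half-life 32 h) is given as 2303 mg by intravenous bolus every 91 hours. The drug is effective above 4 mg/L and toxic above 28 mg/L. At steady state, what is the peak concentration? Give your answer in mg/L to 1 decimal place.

16.8 mg/L

k = ln2/t½ = ln2/32 ≈ 0.021661 h⁻¹; fraction remaining f = e^(−kτ) = e^(−0.021661×91) ≈ 0.1393.
Accumulation ratio R = 1/(1 − f) ≈ 1/0.8607 ≈ 1.1618.
Single-dose peak C₀ = D/Vd = 2303/159 ≈ 14.484 mg/L.
Steady-state peak Cmax,ss = C₀·R ≈ 14.484 × 1.1618 ≈ 16.828 mg/L.
Peak 16.8 mg/L vs MTC 28 mg/L: below toxic threshold.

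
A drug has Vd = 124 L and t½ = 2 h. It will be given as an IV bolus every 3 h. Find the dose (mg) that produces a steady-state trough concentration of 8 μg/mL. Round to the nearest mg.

τ/t½ = 3/2 ≈ 1.5, so f = (1/2)^(3/2) ≈ 0.353553.
Cmin,ss = (D/Vd)·f/(1−f), so D = Cmin,ss·Vd·(1−f)/f.
D = 8 × 124 × (1−f)/f ≈ 8 × 124 × 1.82843 ≈ 1813.80 mg.

1814 mg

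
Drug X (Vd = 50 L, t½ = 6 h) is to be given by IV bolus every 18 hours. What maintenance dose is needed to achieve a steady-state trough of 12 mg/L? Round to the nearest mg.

τ/t½ = 18/6 ≈ 3, so f = (1/2)^(18/6) ≈ 0.125000.
Cmin,ss = (D/Vd)·f/(1−f), so D = Cmin,ss·Vd·(1−f)/f.
D = 12 × 50 × (1−f)/f ≈ 12 × 50 × 7.00000 ≈ 4200.00 mg.

4200 mg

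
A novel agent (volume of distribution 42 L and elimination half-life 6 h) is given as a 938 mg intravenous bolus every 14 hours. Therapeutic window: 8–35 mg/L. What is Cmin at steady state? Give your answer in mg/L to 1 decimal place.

k = ln2/t½ = ln2/6 ≈ 0.115525 h⁻¹; fraction remaining f = e^(−kτ) = e^(−0.115525×14) ≈ 0.1984.
Accumulation ratio R = 1/(1 − f) ≈ 1/0.8016 ≈ 1.2475.
Each bolus raises the concentration by D/Vd = 938/42 ≈ 22.333 mg/L.
Cmax,ss = C₀/(1 − f) ≈ 22.333/0.8016 ≈ 27.861 mg/L.
One interval later, Cmin,ss = Cmax,ss·e^(−kτ) ≈ 27.861 × 0.1984 ≈ 5.528 mg/L.
Trough 5.5 mg/L vs MEC 8 mg/L: subtherapeutic.

5.5 mg/L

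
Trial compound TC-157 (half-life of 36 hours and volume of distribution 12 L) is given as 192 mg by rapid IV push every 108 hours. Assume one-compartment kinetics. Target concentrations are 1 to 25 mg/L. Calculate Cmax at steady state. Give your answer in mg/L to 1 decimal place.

The dosing interval is 3 half-lives, so f = 2^(−3) = 0.125.
At steady state, R = 1/(1 − 0.125) = 8/7.
Single-dose peak C₀ = D/Vd = 192/12 = 16 mg/L.
Steady-state peak Cmax,ss = C₀·R = 16 × 8/7 ≈ 18.286 mg/L.
Peak 18.3 mg/L vs MTC 25 mg/L: below toxic threshold.

18.3 mg/L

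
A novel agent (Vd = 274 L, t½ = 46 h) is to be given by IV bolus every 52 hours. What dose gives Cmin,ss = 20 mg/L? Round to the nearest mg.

τ/t½ = 52/46 ≈ 1.1304, so f = (1/2)^(52/46) ≈ 0.456778.
Cmin,ss = (D/Vd)·f/(1−f), so D = Cmin,ss·Vd·(1−f)/f.
D = 20 × 274 × (1−f)/f ≈ 20 × 274 × 1.18925 ≈ 6517.09 mg.

6517 mg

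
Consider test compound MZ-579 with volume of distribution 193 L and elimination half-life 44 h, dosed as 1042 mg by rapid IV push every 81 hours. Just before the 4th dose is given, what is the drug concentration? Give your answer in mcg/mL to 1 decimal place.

2.0 mcg/mL

f = (1/2)^(τ/t½) = (1/2)^(81/44) ≈ 0.2791.
C₀ = D/Vd = 1042/193 ≈ 5.399 mcg/mL.
Before the 4th dose, 3 doses have been given. Superposition: Cmin = C₀·(f + f² + … + f^3).
≈ 5.399 × (0.2791 + 0.0779 + 0.0217) ≈ 5.399 × 0.3787 ≈ 2.045 mcg/mL.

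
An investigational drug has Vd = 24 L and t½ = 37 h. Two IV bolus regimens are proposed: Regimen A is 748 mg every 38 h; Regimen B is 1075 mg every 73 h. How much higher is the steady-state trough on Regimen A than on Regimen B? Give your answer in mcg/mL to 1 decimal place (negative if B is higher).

Regimen A: f = (1/2)^(38/37) ≈ 0.4907; Cmin,ss = (748/24)·f/(1−f) ≈ 30.028 mcg/mL.
Regimen B: f = (1/2)^(73/37) ≈ 0.2547; Cmin,ss = (1075/24)·f/(1−f) ≈ 15.307 mcg/mL.
Difference ≈ 30.028 − 15.307 ≈ 14.721 mcg/mL.

14.7 mcg/mL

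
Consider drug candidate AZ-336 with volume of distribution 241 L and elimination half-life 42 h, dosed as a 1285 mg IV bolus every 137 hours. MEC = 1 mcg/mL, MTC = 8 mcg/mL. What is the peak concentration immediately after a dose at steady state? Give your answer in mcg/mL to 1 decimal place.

τ/t½ = 137/42 ≈ 3.2619, so fraction remaining f = (1/2)^(137/42) ≈ 0.1042.
Accumulation ratio R = 1/(1 − f) ≈ 1/0.8958 ≈ 1.1163.
Single-dose peak C₀ = D/Vd = 1285/241 ≈ 5.332 mcg/mL.
Steady-state peak Cmax,ss = C₀·R ≈ 5.332 × 1.1163 ≈ 5.952 mcg/mL.
Peak 6.0 mcg/mL vs MTC 8 mcg/mL: below toxic threshold.

6.0 mcg/mL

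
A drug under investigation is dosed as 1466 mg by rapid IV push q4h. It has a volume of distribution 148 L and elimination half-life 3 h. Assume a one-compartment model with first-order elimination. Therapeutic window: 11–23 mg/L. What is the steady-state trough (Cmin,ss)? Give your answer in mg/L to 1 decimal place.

6.5 mg/L

τ/t½ = 4/3 ≈ 1.3333, so fraction remaining f = (1/2)^(4/3) ≈ 0.3969.
At steady state, accumulation factor R = 1/(1 − e^(−kτ)) ≈ 1.6581.
Single-dose peak C₀ = D/Vd = 1466/148 ≈ 9.905 mg/L.
Steady-state peak Cmax,ss = C₀·R ≈ 9.905 × 1.6581 ≈ 16.423 mg/L.
One interval later, Cmin,ss = Cmax,ss·e^(−kτ) ≈ 16.423 × 0.3969 ≈ 6.518 mg/L.
Trough 6.5 mg/L vs MEC 11 mg/L: subtherapeutic.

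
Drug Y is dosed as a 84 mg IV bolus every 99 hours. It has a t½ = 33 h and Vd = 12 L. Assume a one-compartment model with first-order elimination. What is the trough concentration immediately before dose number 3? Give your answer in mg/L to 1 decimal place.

f = (1/2)^(τ/t½) = (1/2)^(99/33) ≈ 0.1250.
C₀ = D/Vd = 84/12 ≈ 7.000 mg/L.
Before the 3rd dose, 2 doses have been given. Superposition: Cmin = C₀·(f + f²).
≈ 7.000 × (0.1250 + 0.0156) ≈ 7.000 × 0.1406 ≈ 0.984 mg/L.

1.0 mg/L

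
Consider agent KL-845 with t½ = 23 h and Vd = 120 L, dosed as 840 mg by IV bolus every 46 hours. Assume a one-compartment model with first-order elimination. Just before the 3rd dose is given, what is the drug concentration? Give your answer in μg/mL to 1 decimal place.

2.2 μg/mL

f = (1/2)^(τ/t½) = (1/2)^(46/23) ≈ 0.2500.
C₀ = D/Vd = 840/120 ≈ 7.000 μg/mL.
Before the 3rd dose, 2 doses have been given. Superposition: Cmin = C₀·(f + f²).
≈ 7.000 × (0.2500 + 0.0625) ≈ 7.000 × 0.3125 ≈ 2.188 μg/mL.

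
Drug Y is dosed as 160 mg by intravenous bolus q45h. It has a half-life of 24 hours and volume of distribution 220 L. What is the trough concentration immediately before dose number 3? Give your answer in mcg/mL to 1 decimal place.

f = (1/2)^(τ/t½) = (1/2)^(45/24) ≈ 0.2726.
C₀ = D/Vd = 160/220 ≈ 0.727 mcg/mL.
Before the 3rd dose, 2 doses have been given. Superposition: Cmin = C₀·(f + f²).
≈ 0.727 × (0.2726 + 0.0743) ≈ 0.727 × 0.3469 ≈ 0.252 mcg/mL.

0.3 mcg/mL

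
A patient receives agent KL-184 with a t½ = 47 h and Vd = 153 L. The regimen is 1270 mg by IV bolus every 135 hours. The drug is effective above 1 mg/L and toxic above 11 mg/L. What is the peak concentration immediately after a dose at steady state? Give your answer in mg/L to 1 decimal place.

k = ln2/t½ = ln2/47 ≈ 0.014748 h⁻¹; fraction remaining f = e^(−kτ) = e^(−0.014748×135) ≈ 0.1366.
At steady state, accumulation factor R = 1/(1 − e^(−kτ)) ≈ 1.1582.
Single-dose peak C₀ = D/Vd = 1270/153 ≈ 8.301 mg/L.
Cmax,ss = C₀/(1 − f) ≈ 8.301/0.8634 ≈ 9.614 mg/L.
Peak 9.6 mg/L vs MTC 11 mg/L: below toxic threshold.

9.6 mg/L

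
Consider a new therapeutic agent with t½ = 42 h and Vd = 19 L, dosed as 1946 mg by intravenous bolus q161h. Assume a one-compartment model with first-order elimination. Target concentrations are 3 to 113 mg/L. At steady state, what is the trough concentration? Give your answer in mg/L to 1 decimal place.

7.7 mg/L

Over one 161-h interval, 161/42 ≈ 3.8333 half-lives elapse, leaving f ≈ 0.0702 of each dose.
Single-dose peak C₀ = D/Vd = 1946/19 ≈ 102.421 mg/L.
Steady-state trough Cmin,ss = C₀·f/(1−f) ≈ 102.421 × 0.0702/0.9298 ≈ 7.733 mg/L.
Trough 7.7 mg/L vs MEC 3 mg/L: adequate.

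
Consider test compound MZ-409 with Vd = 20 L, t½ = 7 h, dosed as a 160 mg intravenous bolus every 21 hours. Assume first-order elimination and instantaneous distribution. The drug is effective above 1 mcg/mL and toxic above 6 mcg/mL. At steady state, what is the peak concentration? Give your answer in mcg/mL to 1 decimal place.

The dosing interval is 3 half-lives, so f = 2^(−3) = 0.125.
Accumulation ratio R = 1/(1 − f) = 1/0.875 = 8/7.
Single-dose peak C₀ = D/Vd = 160/20 = 8 mcg/mL.
Steady-state peak Cmax,ss = C₀·R = 8 × 8/7 ≈ 9.143 mcg/mL.
Peak 9.1 mcg/mL vs MTC 6 mcg/mL: exceeds toxic threshold.

9.1 mcg/mL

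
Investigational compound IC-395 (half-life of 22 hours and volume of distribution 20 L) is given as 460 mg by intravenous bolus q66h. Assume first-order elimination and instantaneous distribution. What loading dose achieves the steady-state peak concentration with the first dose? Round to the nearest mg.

526 mg

f = (1/2)^(66/22) ≈ 0.125000; accumulation ratio R = 1/(1−f) ≈ 1.14286.
Loading dose to hit Cmax,ss on first dose: D_load = D_maint·R ≈ 460 × 1.14286 ≈ 525.72 mg.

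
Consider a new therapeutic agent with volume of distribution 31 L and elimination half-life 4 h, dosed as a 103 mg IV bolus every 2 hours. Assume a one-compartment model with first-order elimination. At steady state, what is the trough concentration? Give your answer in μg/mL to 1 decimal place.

k = ln2/t½ = ln2/4 ≈ 0.173287 h⁻¹; fraction remaining f = e^(−kτ) = e^(−0.173287×2) ≈ 0.7071.
Accumulation ratio R = 1/(1 − f) ≈ 1/0.2929 ≈ 3.4141.
Single-dose peak C₀ = D/Vd = 103/31 ≈ 3.323 μg/mL.
Cmax,ss = C₀/(1 − f) ≈ 3.323/0.2929 ≈ 11.345 μg/mL.
One interval later, Cmin,ss = Cmax,ss·e^(−kτ) ≈ 11.345 × 0.7071 ≈ 8.022 μg/mL.

8.0 μg/mL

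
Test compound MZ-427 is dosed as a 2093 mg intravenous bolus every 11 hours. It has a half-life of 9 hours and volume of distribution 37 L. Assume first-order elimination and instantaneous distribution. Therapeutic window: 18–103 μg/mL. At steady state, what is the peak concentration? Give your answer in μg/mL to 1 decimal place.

Over one 11-h interval, 11/9 ≈ 1.2222 half-lives elapse, leaving f ≈ 0.4286 of each dose.
Accumulation ratio R = 1/(1 − f) ≈ 1/0.5714 ≈ 1.7501.
Each bolus raises the concentration by D/Vd = 2093/37 ≈ 56.568 μg/mL.
Cmax,ss = C₀/(1 − f) ≈ 56.568/0.5714 ≈ 98.999 μg/mL.
Peak 99.0 μg/mL vs MTC 103 μg/mL: below toxic threshold.

99.0 μg/mL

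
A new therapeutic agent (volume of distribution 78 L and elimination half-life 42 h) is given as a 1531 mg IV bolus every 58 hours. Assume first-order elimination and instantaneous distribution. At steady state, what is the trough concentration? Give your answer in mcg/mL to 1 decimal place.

Over one 58-h interval, 58/42 ≈ 1.381 half-lives elapse, leaving f ≈ 0.3840 of each dose.
Accumulation ratio R = 1/(1 − f) ≈ 1/0.6160 ≈ 1.6234.
Each bolus raises the concentration by D/Vd = 1531/78 ≈ 19.628 mcg/mL.
Cmax,ss = C₀/(1 − f) ≈ 19.628/0.6160 ≈ 31.864 mcg/mL.
One interval later, Cmin,ss = Cmax,ss·e^(−kτ) ≈ 31.864 × 0.3840 ≈ 12.236 mcg/mL.

12.2 mcg/mL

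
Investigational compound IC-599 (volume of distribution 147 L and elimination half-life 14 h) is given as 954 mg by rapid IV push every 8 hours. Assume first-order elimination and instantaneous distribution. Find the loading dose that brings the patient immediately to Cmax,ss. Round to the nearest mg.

f = (1/2)^(8/14) ≈ 0.672950; accumulation ratio R = 1/(1−f) ≈ 3.05764.
Loading dose to hit Cmax,ss on first dose: D_load = D_maint·R ≈ 954 × 3.05764 ≈ 2916.99 mg.

2917 mg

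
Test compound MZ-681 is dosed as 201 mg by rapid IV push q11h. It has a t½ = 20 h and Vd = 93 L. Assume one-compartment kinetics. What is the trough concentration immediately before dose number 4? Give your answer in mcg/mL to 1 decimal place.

f = (1/2)^(τ/t½) = (1/2)^(11/20) ≈ 0.6830.
C₀ = D/Vd = 201/93 ≈ 2.161 mcg/mL.
Before the 4th dose, 3 doses have been given. Superposition: Cmin = C₀·(f + f² + … + f^3).
≈ 2.161 × (0.6830 + 0.4665 + 0.3186) ≈ 2.161 × 1.4681 ≈ 3.173 mcg/mL.

3.2 mcg/mL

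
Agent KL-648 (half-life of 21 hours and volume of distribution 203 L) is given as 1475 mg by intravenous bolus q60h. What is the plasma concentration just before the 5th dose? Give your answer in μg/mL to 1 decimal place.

f = (1/2)^(τ/t½) = (1/2)^(60/21) ≈ 0.1380.
C₀ = D/Vd = 1475/203 ≈ 7.266 μg/mL.
Before the 5th dose, 4 doses have been given. Superposition: Cmin = C₀·(f + f² + … + f^4).
≈ 7.266 × (0.1380 + 0.0190 + 0.0026 + 0.0004) ≈ 7.266 × 0.1600 ≈ 1.163 μg/mL.

1.2 μg/mL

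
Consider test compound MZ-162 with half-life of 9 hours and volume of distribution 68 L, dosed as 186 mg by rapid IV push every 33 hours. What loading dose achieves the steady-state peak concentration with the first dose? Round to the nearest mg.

202 mg

f = (1/2)^(33/9) ≈ 0.078745; accumulation ratio R = 1/(1−f) ≈ 1.08548.
Loading dose to hit Cmax,ss on first dose: D_load = D_maint·R ≈ 186 × 1.08548 ≈ 201.90 mg.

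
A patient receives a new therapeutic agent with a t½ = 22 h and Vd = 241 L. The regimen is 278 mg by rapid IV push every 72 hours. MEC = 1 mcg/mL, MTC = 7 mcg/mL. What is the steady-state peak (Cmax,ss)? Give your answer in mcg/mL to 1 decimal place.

k = ln2/t½ = ln2/22 ≈ 0.031507 h⁻¹; fraction remaining f = e^(−kτ) = e^(−0.031507×72) ≈ 0.1035.
At steady state, accumulation factor R = 1/(1 − e^(−kτ)) ≈ 1.1154.
Single-dose peak C₀ = D/Vd = 278/241 ≈ 1.154 mcg/mL.
Cmax,ss = C₀/(1 − f) ≈ 1.154/0.8965 ≈ 1.287 mcg/mL.
Peak 1.3 mcg/mL vs MTC 7 mcg/mL: below toxic threshold.

1.3 mcg/mL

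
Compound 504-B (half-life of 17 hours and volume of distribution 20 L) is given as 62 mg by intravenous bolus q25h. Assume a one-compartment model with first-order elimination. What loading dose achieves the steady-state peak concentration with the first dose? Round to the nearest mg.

f = (1/2)^(25/17) ≈ 0.360835; accumulation ratio R = 1/(1−f) ≈ 1.56454.
Loading dose to hit Cmax,ss on first dose: D_load = D_maint·R ≈ 62 × 1.56454 ≈ 97.00 mg.

97 mg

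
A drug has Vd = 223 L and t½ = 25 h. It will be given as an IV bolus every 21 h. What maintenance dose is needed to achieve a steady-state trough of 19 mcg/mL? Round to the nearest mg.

3347 mg

τ/t½ = 21/25 ≈ 0.84, so f = (1/2)^(21/25) ≈ 0.558644.
Cmin,ss = (D/Vd)·f/(1−f), so D = Cmin,ss·Vd·(1−f)/f.
D = 19 × 223 × (1−f)/f ≈ 19 × 223 × 0.79005 ≈ 3347.44 mg.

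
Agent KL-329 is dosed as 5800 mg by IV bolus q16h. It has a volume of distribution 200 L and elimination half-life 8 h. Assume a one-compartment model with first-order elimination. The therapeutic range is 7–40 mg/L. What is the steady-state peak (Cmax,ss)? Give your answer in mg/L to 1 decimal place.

38.7 mg/L

The dosing interval is 2 half-lives, so f = 2^(−2) = 0.25.
At steady state, R = 1/(1 − 0.25) = 4/3.
Single-dose peak C₀ = D/Vd = 5800/200 = 29 mg/L.
Steady-state peak Cmax,ss = C₀·R = 29 × 4/3 ≈ 38.667 mg/L.
Peak 38.7 mg/L vs MTC 40 mg/L: below toxic threshold.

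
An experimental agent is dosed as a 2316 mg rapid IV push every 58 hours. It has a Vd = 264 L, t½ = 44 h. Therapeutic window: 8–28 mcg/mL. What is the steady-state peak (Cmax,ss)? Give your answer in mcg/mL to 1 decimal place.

14.6 mcg/mL

τ/t½ = 58/44 ≈ 1.3182, so fraction remaining f = (1/2)^(58/44) ≈ 0.4010.
At steady state, accumulation factor R = 1/(1 − e^(−kτ)) ≈ 1.6694.
Single-dose peak C₀ = D/Vd = 2316/264 ≈ 8.773 mcg/mL.
Steady-state peak Cmax,ss = C₀·R ≈ 8.773 × 1.6694 ≈ 14.646 mcg/mL.
Peak 14.6 mcg/mL vs MTC 28 mcg/mL: below toxic threshold.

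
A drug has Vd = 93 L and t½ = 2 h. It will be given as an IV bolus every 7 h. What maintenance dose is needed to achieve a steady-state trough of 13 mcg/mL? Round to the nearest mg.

12469 mg

τ/t½ = 7/2 ≈ 3.5, so f = (1/2)^(7/2) ≈ 0.088388.
Cmin,ss = (D/Vd)·f/(1−f), so D = Cmin,ss·Vd·(1−f)/f.
D = 13 × 93 × (1−f)/f ≈ 13 × 93 × 10.31375 ≈ 12469.32 mg.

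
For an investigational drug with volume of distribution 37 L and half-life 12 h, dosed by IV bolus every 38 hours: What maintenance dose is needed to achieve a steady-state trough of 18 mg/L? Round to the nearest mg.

τ/t½ = 38/12 ≈ 3.1667, so f = (1/2)^(38/12) ≈ 0.111362.
Cmin,ss = (D/Vd)·f/(1−f), so D = Cmin,ss·Vd·(1−f)/f.
D = 18 × 37 × (1−f)/f ≈ 18 × 37 × 7.97972 ≈ 5314.49 mg.

5314 mg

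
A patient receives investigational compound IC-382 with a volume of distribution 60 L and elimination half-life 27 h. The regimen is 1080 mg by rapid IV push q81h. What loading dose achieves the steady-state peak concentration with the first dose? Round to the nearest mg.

f = (1/2)^(81/27) ≈ 0.125000; accumulation ratio R = 1/(1−f) ≈ 1.14286.
Loading dose to hit Cmax,ss on first dose: D_load = D_maint·R ≈ 1080 × 1.14286 ≈ 1234.29 mg.

1234 mg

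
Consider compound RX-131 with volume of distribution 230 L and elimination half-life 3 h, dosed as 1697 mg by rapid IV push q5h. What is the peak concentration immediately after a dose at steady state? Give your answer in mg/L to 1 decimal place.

10.8 mg/L

Over one 5-h interval, 5/3 ≈ 1.6667 half-lives elapse, leaving f ≈ 0.3150 of each dose.
At steady state, accumulation factor R = 1/(1 − e^(−kτ)) ≈ 1.4599.
Single-dose peak C₀ = D/Vd = 1697/230 ≈ 7.378 mg/L.
Steady-state peak Cmax,ss = C₀·R ≈ 7.378 × 1.4599 ≈ 10.771 mg/L.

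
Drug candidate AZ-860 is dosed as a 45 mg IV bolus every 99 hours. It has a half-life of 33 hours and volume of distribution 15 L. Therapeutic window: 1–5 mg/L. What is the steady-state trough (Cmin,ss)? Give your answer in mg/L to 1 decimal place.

0.4 mg/L

τ = 99 h = 3 half-lives, so f = (1/2)^3 = 0.125.
Accumulation ratio R = 1/(1 − f) = 1/0.875 = 8/7.
Single-dose peak C₀ = D/Vd = 45/15 = 3 mg/L.
Steady-state peak Cmax,ss = C₀·R = 3 × 8/7 ≈ 3.429 mg/L.
Steady-state trough Cmin,ss = Cmax,ss·f ≈ 3.429 × 0.125 ≈ 0.429 mg/L.
Trough 0.4 mg/L vs MEC 1 mg/L: subtherapeutic.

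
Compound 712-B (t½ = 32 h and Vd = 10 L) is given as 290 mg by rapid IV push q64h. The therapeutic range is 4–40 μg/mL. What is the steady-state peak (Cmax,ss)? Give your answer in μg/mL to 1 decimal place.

The dosing interval is 2 half-lives, so f = 2^(−2) = 0.25.
Accumulation ratio R = 1/(1 − f) = 1/0.75 = 4/3.
Single-dose peak C₀ = D/Vd = 290/10 = 29 μg/mL.
Steady-state peak Cmax,ss = C₀·R = 29 × 4/3 ≈ 38.667 μg/mL.
Peak 38.7 μg/mL vs MTC 40 μg/mL: below toxic threshold.

38.7 μg/mL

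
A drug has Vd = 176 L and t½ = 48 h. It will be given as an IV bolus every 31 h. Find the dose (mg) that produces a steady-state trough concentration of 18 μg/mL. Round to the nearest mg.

1789 mg

τ/t½ = 31/48 ≈ 0.64583, so f = (1/2)^(31/48) ≈ 0.639124.
Cmin,ss = (D/Vd)·f/(1−f), so D = Cmin,ss·Vd·(1−f)/f.
D = 18 × 176 × (1−f)/f ≈ 18 × 176 × 0.56464 ≈ 1788.78 mg.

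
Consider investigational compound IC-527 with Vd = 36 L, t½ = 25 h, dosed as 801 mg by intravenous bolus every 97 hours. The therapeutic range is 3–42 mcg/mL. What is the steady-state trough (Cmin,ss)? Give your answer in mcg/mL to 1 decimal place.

1.6 mcg/mL

τ/t½ = 97/25 ≈ 3.88, so fraction remaining f = (1/2)^(97/25) ≈ 0.0679.
At steady state, accumulation factor R = 1/(1 − e^(−kτ)) ≈ 1.0728.
Each bolus raises the concentration by D/Vd = 801/36 ≈ 22.250 mcg/mL.
Cmax,ss = C₀/(1 − f) ≈ 22.250/0.9321 ≈ 23.871 mcg/mL.
One interval later, Cmin,ss = Cmax,ss·e^(−kτ) ≈ 23.871 × 0.0679 ≈ 1.621 mcg/mL.
Trough 1.6 mcg/mL vs MEC 3 mcg/mL: subtherapeutic.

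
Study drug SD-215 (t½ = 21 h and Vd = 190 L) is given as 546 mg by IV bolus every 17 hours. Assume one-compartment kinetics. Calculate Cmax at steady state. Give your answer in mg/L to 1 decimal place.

k = ln2/t½ = ln2/21 ≈ 0.033007 h⁻¹; fraction remaining f = e^(−kτ) = e^(−0.033007×17) ≈ 0.5706.
Accumulation ratio R = 1/(1 − f) ≈ 1/0.4294 ≈ 2.3288.
Each bolus raises the concentration by D/Vd = 546/190 ≈ 2.874 mg/L.
Cmax,ss = C₀/(1 − f) ≈ 2.874/0.4294 ≈ 6.693 mg/L.

6.7 mg/L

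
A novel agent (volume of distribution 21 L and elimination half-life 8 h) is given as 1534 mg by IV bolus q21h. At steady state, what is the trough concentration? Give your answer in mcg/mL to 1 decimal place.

k = ln2/t½ = ln2/8 ≈ 0.086643 h⁻¹; fraction remaining f = e^(−kτ) = e^(−0.086643×21) ≈ 0.1621.
Accumulation ratio R = 1/(1 − f) ≈ 1/0.8379 ≈ 1.1935.
Each bolus raises the concentration by D/Vd = 1534/21 ≈ 73.048 mcg/mL.
Steady-state peak Cmax,ss = C₀·R ≈ 73.048 × 1.1935 ≈ 87.183 mcg/mL.
Steady-state trough Cmin,ss = Cmax,ss·f ≈ 87.183 × 0.1621 ≈ 14.132 mcg/mL.

14.1 mcg/mL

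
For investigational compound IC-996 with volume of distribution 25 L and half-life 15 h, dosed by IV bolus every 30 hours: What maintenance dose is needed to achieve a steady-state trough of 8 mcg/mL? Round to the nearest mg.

τ/t½ = 30/15 ≈ 2, so f = (1/2)^(30/15) ≈ 0.250000.
Cmin,ss = (D/Vd)·f/(1−f), so D = Cmin,ss·Vd·(1−f)/f.
D = 8 × 25 × (1−f)/f ≈ 8 × 25 × 3.00000 ≈ 600.00 mg.

600 mg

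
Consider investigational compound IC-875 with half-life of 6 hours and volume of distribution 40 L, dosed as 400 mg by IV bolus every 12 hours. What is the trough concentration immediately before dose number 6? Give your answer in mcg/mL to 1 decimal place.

f = (1/2)^(τ/t½) = (1/2)^(12/6) ≈ 0.2500.
C₀ = D/Vd = 400/40 ≈ 10.000 mcg/mL.
Before the 6th dose, 5 doses have been given. Superposition: Cmin = C₀·(f + f² + … + f^5).
≈ 10.000 × (0.2500 + 0.0625 + 0.0156 + 0.0039 + 0.0010) ≈ 10.000 × 0.3330 ≈ 3.330 mcg/mL.

3.3 mcg/mL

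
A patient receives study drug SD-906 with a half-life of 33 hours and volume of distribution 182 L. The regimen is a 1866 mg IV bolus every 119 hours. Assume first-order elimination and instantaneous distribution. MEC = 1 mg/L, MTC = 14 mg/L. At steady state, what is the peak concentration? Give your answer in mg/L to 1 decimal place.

11.2 mg/L

Over one 119-h interval, 119/33 ≈ 3.6061 half-lives elapse, leaving f ≈ 0.0821 of each dose.
At steady state, accumulation factor R = 1/(1 − e^(−kτ)) ≈ 1.0894.
Each bolus raises the concentration by D/Vd = 1866/182 ≈ 10.253 mg/L.
Steady-state peak Cmax,ss = C₀·R ≈ 10.253 × 1.0894 ≈ 11.170 mg/L.
Peak 11.2 mg/L vs MTC 14 mg/L: below toxic threshold.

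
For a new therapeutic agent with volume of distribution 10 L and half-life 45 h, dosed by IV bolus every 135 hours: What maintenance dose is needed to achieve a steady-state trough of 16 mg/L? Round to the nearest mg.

1120 mg

τ/t½ = 135/45 ≈ 3, so f = (1/2)^(135/45) ≈ 0.125000.
Cmin,ss = (D/Vd)·f/(1−f), so D = Cmin,ss·Vd·(1−f)/f.
D = 16 × 10 × (1−f)/f ≈ 16 × 10 × 7.00000 ≈ 1120.00 mg.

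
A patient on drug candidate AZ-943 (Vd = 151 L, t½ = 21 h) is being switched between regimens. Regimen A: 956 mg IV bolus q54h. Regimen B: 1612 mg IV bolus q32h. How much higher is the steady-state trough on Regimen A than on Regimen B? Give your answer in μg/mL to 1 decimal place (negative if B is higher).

-4.4 μg/mL

Regimen A: f = (1/2)^(54/21) ≈ 0.1682; Cmin,ss = (956/151)·f/(1−f) ≈ 1.280 μg/mL.
Regimen B: f = (1/2)^(32/21) ≈ 0.3478; Cmin,ss = (1612/151)·f/(1−f) ≈ 5.693 μg/mL.
Difference ≈ 1.280 − 5.693 ≈ -4.413 μg/mL.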